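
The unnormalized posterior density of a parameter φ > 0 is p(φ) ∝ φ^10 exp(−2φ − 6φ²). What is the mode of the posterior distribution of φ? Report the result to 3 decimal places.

φ̂_MAP = 0.833

ℓ'(φ) = 10/φ − 2 − 12φ. Setting this to zero and multiplying by φ: 12φ² + 2φ − 10 = 0.
φ = (−2 + √(2² + 4·12·10)) / (2·12) = (−2 + √484) / 24 = (−2 + 22)/24 = 5/6.
ℓ''(φ) = −10/φ² − 12 < 0, confirming a maximum.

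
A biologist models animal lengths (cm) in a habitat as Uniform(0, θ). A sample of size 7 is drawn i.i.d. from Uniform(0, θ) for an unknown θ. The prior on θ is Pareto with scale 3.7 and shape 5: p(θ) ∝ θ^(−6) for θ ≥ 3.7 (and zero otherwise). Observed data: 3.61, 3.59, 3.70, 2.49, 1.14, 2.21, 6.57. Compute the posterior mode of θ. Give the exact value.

θ̂_MAP = 6.57

The Uniform(0, θ) likelihood is θ^(−n) for θ ≥ max(xᵢ), zero otherwise. Here max(xᵢ) = 6.57.
Posterior ∝ θ^(−6) · θ^(−7) = θ^(−13) on θ ≥ max(3.7, 6.57) = 6.57.
This density is strictly decreasing in θ, so the posterior mode lies at the lower boundary of the support.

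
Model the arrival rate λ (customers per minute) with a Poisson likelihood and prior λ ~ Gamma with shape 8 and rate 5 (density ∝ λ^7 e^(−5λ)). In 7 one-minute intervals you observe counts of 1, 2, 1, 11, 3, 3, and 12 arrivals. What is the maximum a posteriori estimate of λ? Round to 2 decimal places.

λ̂_MAP = 3.33

Σxᵢ = 1+2+1+11+3+3+12 = 33, with n = 7.
Posterior ∝ λ^7e^(−5λ) · λ^33e^(−7λ) = λ^40e^(−12λ), i.e. Gamma(shape=41, rate=12).
The mode of a Gamma(a, b) with a ≥ 1 (shape–rate) is (a−1)/b = 40/12 ≈ 3.33.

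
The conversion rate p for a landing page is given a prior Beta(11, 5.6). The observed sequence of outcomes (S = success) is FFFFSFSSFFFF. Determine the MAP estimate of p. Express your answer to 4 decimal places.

Prior: Beta(11, 5.6).
Data: 3 successes in 12 trials (from the sequence). The binomial likelihood contributes p^3(1−p)^9, so the posterior is Beta(11+3, 5.6+9) = Beta(14, 14.6).
For Beta(a, b) with a, b > 1 the mode is (a−1)/(a+b−2) = 13/26.6 ≈ 0.4887.

p̂_MAP = 0.4887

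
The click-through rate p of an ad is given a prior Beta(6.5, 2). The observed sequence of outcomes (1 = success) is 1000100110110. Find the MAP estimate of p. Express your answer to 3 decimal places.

Prior: Beta(6.5, 2).
Data: 6 successes in 13 trials (from the sequence). The binomial likelihood contributes p^6(1−p)^7, so the posterior is Beta(6.5+6, 2+7) = Beta(12.5, 9).
For Beta(a, b) with a, b > 1 the mode is (a−1)/(a+b−2) = 11.5/19.5 ≈ 0.590.

p̂_MAP = 0.590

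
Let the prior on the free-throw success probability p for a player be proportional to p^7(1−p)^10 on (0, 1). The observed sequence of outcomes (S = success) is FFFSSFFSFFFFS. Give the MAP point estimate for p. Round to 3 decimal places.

p̂_MAP = 0.367

The prior density ∝ p^7(1−p)^10 is the kernel of Beta(8, 11).
Data: 4 successes in 13 trials (from the sequence). The binomial likelihood contributes p^4(1−p)^9, so the posterior is Beta(8+4, 11+9) = Beta(12, 20).
For Beta(a, b) with a, b > 1 the mode is (a−1)/(a+b−2) = 11/30 ≈ 0.367.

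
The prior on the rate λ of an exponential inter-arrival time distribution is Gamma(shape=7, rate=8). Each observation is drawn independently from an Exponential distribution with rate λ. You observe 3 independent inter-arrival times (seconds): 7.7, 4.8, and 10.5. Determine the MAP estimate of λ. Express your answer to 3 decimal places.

λ̂_MAP = 0.290

The Exponential(rate=λ) likelihood is ∝ λ^n e^(−λΣtᵢ). Here n = 3 and Σtᵢ = 7.7 + 4.8 + 10.5 = 23.
Posterior ∝ λ^6e^(−8λ) · λ^3e^(−23λ) = λ^9e^(−31λ), i.e. Gamma(10, 31).
Mode = (a−1)/b = 9/31 ≈ 0.290.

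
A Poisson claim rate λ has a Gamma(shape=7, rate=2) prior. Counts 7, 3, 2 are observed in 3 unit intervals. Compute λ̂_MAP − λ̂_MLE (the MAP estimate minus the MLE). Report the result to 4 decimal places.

MAP − MLE = -0.4000

Σxᵢ = 12. Posterior is Gamma(19, 5); MAP = (19−1)/5 = 18/5 ≈ 3.60000.
MLE = x̄ = 12/3 ≈ 4.00000.
Difference = 18/5 − 12/3 = -2/5 ≈ -0.4000.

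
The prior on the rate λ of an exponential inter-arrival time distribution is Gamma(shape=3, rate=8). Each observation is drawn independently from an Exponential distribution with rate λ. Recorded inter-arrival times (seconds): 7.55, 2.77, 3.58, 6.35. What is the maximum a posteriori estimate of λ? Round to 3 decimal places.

The Exponential(rate=λ) likelihood is ∝ λ^n e^(−λΣtᵢ). Here n = 4 and Σtᵢ = 7.55 + 2.77 + 3.58 + 6.35 = 20.25.
Posterior ∝ λ^2e^(−8λ) · λ^4e^(−20.25λ) = λ^6e^(−28.25λ), i.e. Gamma(7, 28.25).
Mode = (a−1)/b = 6/28.25 ≈ 0.212.

λ̂_MAP = 0.212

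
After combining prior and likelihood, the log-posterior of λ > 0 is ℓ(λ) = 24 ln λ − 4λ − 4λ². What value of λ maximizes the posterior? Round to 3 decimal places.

ℓ'(λ) = 24/λ − 4 − 8λ. Setting this to zero and multiplying by λ: 8λ² + 4λ − 24 = 0.
λ = (−4 + √(4² + 4·8·24)) / (2·8) = (−4 + √784) / 16 = (−4 + 28)/16 = 3/2.
ℓ''(λ) = −24/λ² − 8 < 0, confirming a maximum.

λ̂_MAP = 1.500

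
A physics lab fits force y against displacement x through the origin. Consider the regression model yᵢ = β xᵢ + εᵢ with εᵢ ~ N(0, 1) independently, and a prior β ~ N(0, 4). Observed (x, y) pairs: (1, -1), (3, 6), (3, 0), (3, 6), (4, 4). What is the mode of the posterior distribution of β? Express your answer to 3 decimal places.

β̂_MAP = 1.153

log p(β | y) = −Σ(yᵢ − βxᵢ)²/(2·1) − β²/(2·4) + const.
Setting the derivative to zero: Σxᵢ(yᵢ − βxᵢ)/1 − β/4 = 0, so β = Σxᵢyᵢ / (Σxᵢ² + σ²/τ²).
Σxᵢyᵢ = 1·(-1) + 3·6 + 3·0 + 3·6 + 4·4 = 51; Σxᵢ² = 44; σ²/τ² = 0.25.
β̂_MAP = 51 / (44 + 0.25) = 51/44.25 ≈ 1.153.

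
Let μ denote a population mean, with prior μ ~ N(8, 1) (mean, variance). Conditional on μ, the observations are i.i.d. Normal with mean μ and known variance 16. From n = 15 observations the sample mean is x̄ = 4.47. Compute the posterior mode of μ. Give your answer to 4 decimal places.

μ̂_MAP = 6.2919

n = 15, x̄ = 4.47.
For a Normal prior and Normal likelihood with known variance, the posterior is Normal; its mode equals its mean, the precision-weighted average.
Prior precision 1/σ₀² = 1/1 = 1; data precision n/σ² = 15/16 = 0.9375.
μ̂ = (1·8 + 0.9375·4.47) / (1 + 0.9375) = 12.190625/1.9375 = 3901/620 ≈ 6.2919.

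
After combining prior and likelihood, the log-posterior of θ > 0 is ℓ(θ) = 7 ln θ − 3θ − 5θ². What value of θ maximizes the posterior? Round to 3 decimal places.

ℓ'(θ) = 7/θ − 3 − 10θ. Setting this to zero and multiplying by θ: 10θ² + 3θ − 7 = 0.
θ = (−3 + √(3² + 4·10·7)) / (2·10) = (−3 + √289) / 20 = (−3 + 17)/20 = 7/10.
ℓ''(θ) = −7/θ² − 10 < 0, confirming a maximum.

θ̂_MAP = 0.700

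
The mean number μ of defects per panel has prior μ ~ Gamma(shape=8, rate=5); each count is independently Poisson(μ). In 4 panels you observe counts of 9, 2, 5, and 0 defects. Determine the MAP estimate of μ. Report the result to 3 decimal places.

Σxᵢ = 9+2+5+0 = 16, with n = 4.
Posterior ∝ μ^7e^(−5μ) · μ^16e^(−4μ) = μ^23e^(−9μ), i.e. Gamma(shape=24, rate=9).
The mode of a Gamma(a, b) with a ≥ 1 (shape–rate) is (a−1)/b = 23/9 ≈ 2.556.

μ̂_MAP = 2.556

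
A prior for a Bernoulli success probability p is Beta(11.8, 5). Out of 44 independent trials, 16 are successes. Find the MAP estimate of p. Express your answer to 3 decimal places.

Prior: Beta(11.8, 5).
Data: 16 successes in 44 trials. The binomial likelihood contributes p^16(1−p)^28, so the posterior is Beta(11.8+16, 5+28) = Beta(27.8, 33).
For Beta(a, b) with a, b > 1 the mode is (a−1)/(a+b−2) = 26.8/58.8 ≈ 0.456.

p̂_MAP = 0.456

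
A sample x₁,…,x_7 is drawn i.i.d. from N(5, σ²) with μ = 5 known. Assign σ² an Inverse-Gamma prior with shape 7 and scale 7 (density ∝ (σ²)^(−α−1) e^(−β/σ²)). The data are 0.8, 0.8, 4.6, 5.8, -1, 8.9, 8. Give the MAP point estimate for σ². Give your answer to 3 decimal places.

Sum of squared deviations about the known mean: SS = (0.8−5)² + (0.8−5)² + (4.6−5)² + (5.8−5)² + (-1−5)² + (8.9−5)² + (8−5)² = 96.29.
The Normal likelihood contributes (σ²)^(−n/2) exp(−SS/(2σ²)), so the posterior is Inverse-Gamma(α + n/2, β + SS/2) = Inverse-Gamma(10.5, 55.145).
The mode of Inverse-Gamma(a, b) is b/(a+1) = 55.145/11.5 ≈ 4.795.

σ̂²_MAP = 4.795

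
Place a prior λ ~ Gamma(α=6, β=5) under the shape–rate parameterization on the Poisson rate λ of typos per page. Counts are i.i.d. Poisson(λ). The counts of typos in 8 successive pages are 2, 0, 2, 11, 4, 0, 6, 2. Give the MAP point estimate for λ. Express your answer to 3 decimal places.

λ̂_MAP = 2.462

Σxᵢ = 2+0+2+11+4+0+6+2 = 27, with n = 8.
Posterior ∝ λ^5e^(−5λ) · λ^27e^(−8λ) = λ^32e^(−13λ), i.e. Gamma(shape=33, rate=13).
The mode of a Gamma(a, b) with a ≥ 1 (shape–rate) is (a−1)/b = 32/13 ≈ 2.462.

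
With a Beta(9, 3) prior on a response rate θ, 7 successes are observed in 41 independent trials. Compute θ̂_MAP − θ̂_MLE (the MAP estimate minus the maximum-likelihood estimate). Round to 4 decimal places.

MAP − MLE = 0.1234

Posterior is Beta(16, 37); MAP = (16−1)/(53−2) = 15/51 ≈ 0.29412.
MLE ignores the prior: θ̂_MLE = k/n = 7/41 ≈ 0.17073.
Difference = 15/51 − 7/41 = 86/697 ≈ 0.1234.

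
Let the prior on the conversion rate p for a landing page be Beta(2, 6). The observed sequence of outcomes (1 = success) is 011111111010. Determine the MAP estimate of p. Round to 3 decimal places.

p̂_MAP = 0.556

Prior: Beta(2, 6).
Data: 9 successes in 12 trials (from the sequence). The binomial likelihood contributes p^9(1−p)^3, so the posterior is Beta(2+9, 6+3) = Beta(11, 9).
For Beta(a, b) with a, b > 1 the mode is (a−1)/(a+b−2) = 10/18 ≈ 0.556.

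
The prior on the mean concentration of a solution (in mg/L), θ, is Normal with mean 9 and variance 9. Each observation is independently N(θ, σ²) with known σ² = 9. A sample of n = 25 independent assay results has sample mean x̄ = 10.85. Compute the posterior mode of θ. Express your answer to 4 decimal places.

θ̂_MAP = 10.7788

n = 25, x̄ = 10.85.
For a Normal prior and Normal likelihood with known variance, the posterior is Normal; its mode equals its mean, the precision-weighted average.
Prior precision 1/σ₀² = 1/9; data precision n/σ² = 25/9.
θ̂ = ((1/9)·9 + (25/9)·10.85) / (1/9 + 25/9) = (1121/36)/(26/9) = 1121/104 ≈ 10.7788.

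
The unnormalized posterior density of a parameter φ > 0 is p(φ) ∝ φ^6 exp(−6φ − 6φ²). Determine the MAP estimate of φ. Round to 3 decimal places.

ℓ'(φ) = 6/φ − 6 − 12φ. Setting this to zero and multiplying by φ: 12φ² + 6φ − 6 = 0.
φ = (−6 + √(6² + 4·12·6)) / (2·12) = (−6 + √324) / 24 = (−6 + 18)/24 = 1/2.
ℓ''(φ) = −6/φ² − 12 < 0, confirming a maximum.

φ̂_MAP = 0.500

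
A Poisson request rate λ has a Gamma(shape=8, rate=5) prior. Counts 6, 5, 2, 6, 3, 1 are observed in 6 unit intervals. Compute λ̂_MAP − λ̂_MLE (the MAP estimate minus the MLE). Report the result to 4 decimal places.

MAP − MLE = -1.1061

Σxᵢ = 23. Posterior is Gamma(31, 11); MAP = (31−1)/11 = 30/11 ≈ 2.72727.
MLE = x̄ = 23/6 ≈ 3.83333.
Difference = 30/11 − 23/6 = -73/66 ≈ -1.1061.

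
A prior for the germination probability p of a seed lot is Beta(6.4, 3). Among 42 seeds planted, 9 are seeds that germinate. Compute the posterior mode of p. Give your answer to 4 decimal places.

Prior: Beta(6.4, 3).
Data: 9 successes in 42 trials. The binomial likelihood contributes p^9(1−p)^33, so the posterior is Beta(6.4+9, 3+33) = Beta(15.4, 36).
For Beta(a, b) with a, b > 1 the mode is (a−1)/(a+b−2) = 14.4/49.4 ≈ 0.2915.

p̂_MAP = 0.2915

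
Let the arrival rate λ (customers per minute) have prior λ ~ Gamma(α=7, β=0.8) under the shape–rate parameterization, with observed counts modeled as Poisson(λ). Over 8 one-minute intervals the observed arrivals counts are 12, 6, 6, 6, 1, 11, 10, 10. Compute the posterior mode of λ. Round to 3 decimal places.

Σxᵢ = 12+6+6+6+1+11+10+10 = 62, with n = 8.
Posterior ∝ λ^6e^(−0.8λ) · λ^62e^(−8λ) = λ^68e^(−8.8λ), i.e. Gamma(shape=69, rate=8.8).
The mode of a Gamma(a, b) with a ≥ 1 (shape–rate) is (a−1)/b = 68/8.8 ≈ 7.727.

λ̂_MAP = 7.727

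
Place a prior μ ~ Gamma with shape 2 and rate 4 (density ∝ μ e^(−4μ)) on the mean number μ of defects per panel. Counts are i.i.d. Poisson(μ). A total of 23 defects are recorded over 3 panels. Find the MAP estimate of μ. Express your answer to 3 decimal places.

Σxᵢ = 23, n = 3.
Posterior ∝ μe^(−4μ) · μ^23e^(−3μ) = μ^24e^(−7μ), i.e. Gamma(shape=25, rate=7).
The mode of a Gamma(a, b) with a ≥ 1 (shape–rate) is (a−1)/b = 24/7 ≈ 3.429.

μ̂_MAP = 3.429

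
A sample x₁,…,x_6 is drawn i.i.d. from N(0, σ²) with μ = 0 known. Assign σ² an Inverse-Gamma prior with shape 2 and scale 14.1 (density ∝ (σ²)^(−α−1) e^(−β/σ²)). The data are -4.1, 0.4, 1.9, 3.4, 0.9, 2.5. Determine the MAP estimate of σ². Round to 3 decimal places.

σ̂²_MAP = 5.617

Sum of squared deviations about the known mean: SS = (-4.1−0)² + (0.4−0)² + (1.9−0)² + (3.4−0)² + (0.9−0)² + (2.5−0)² = 39.2.
The Normal likelihood contributes (σ²)^(−n/2) exp(−SS/(2σ²)), so the posterior is Inverse-Gamma(α + n/2, β + SS/2) = Inverse-Gamma(5, 33.7).
The mode of Inverse-Gamma(a, b) is b/(a+1) = 33.7/6 ≈ 5.617.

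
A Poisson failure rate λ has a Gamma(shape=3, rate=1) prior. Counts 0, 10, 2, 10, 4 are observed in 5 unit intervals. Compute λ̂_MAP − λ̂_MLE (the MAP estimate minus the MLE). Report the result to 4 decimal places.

MAP − MLE = -0.5333

Σxᵢ = 26. Posterior is Gamma(29, 6); MAP = (29−1)/6 = 28/6 ≈ 4.66667.
MLE = x̄ = 26/5 ≈ 5.20000.
Difference = 28/6 − 26/5 = -8/15 ≈ -0.5333.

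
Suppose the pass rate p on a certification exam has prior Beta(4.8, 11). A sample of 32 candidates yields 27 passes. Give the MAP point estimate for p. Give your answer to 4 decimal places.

Prior: Beta(4.8, 11).
Data: 27 successes in 32 trials. The binomial likelihood contributes p^27(1−p)^5, so the posterior is Beta(4.8+27, 11+5) = Beta(31.8, 16).
For Beta(a, b) with a, b > 1 the mode is (a−1)/(a+b−2) = 30.8/45.8 ≈ 0.6725.

p̂_MAP = 0.6725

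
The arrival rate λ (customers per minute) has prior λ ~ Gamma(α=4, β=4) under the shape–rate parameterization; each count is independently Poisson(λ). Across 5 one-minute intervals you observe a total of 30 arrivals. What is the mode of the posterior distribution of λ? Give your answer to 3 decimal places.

Σxᵢ = 30, n = 5.
Posterior ∝ λ^3e^(−4λ) · λ^30e^(−5λ) = λ^33e^(−9λ), i.e. Gamma(shape=34, rate=9).
The mode of a Gamma(a, b) with a ≥ 1 (shape–rate) is (a−1)/b = 33/9 ≈ 3.667.

λ̂_MAP = 3.667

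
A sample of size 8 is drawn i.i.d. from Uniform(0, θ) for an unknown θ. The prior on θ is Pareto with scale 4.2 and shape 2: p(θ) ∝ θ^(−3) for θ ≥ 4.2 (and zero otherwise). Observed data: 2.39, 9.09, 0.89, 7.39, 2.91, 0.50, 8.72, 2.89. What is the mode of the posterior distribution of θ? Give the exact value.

The Uniform(0, θ) likelihood is θ^(−n) for θ ≥ max(xᵢ), zero otherwise. Here max(xᵢ) = 9.09.
Posterior ∝ θ^(−3) · θ^(−8) = θ^(−11) on θ ≥ max(4.2, 9.09) = 9.09.
This density is strictly decreasing in θ, so the posterior mode lies at the lower boundary of the support.

θ̂_MAP = 9.09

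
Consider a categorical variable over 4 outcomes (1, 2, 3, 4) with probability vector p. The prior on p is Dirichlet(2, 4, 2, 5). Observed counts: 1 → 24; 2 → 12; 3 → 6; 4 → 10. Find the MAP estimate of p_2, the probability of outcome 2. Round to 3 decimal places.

MAP estimate: 0.246

The posterior is Dirichlet(αᵢ + nᵢ) = Dirichlet(26, 16, 8, 15).
For a Dirichlet(a₁,…,a_K) with all aᵢ > 1, the mode has j-th component (aⱼ − 1)/(Σaᵢ − K).
Here Σaᵢ = 65 and K = 4, so p_2 = (16 − 1)/(65 − 4) = 15/61 ≈ 0.246.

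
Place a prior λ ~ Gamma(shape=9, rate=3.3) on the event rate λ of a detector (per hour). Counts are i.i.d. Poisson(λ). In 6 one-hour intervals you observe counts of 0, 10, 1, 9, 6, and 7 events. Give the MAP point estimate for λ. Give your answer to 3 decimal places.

Σxᵢ = 0+10+1+9+6+7 = 33, with n = 6.
Posterior ∝ λ^8e^(−3.3λ) · λ^33e^(−6λ) = λ^41e^(−9.3λ), i.e. Gamma(shape=42, rate=9.3).
The mode of a Gamma(a, b) with a ≥ 1 (shape–rate) is (a−1)/b = 41/9.3 ≈ 4.409.

λ̂_MAP = 4.409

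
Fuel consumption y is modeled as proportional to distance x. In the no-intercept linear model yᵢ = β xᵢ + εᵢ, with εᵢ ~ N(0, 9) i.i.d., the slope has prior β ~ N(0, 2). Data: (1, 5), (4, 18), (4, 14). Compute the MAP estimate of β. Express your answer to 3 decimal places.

β̂_MAP = 3.547

log p(β | y) = −Σ(yᵢ − βxᵢ)²/(2·9) − β²/(2·2) + const.
Setting the derivative to zero: Σxᵢ(yᵢ − βxᵢ)/9 − β/2 = 0, so β = Σxᵢyᵢ / (Σxᵢ² + σ²/τ²).
Σxᵢyᵢ = 1·5 + 4·18 + 4·14 = 133; Σxᵢ² = 33; σ²/τ² = 4.5.
β̂_MAP = 133 / (33 + 4.5) = 133/37.5 ≈ 3.547.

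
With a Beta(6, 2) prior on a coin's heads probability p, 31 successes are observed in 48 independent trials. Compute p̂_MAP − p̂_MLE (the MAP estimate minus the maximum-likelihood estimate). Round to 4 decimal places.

Posterior is Beta(37, 19); MAP = (37−1)/(56−2) = 36/54 ≈ 0.66667.
MLE ignores the prior: p̂_MLE = k/n = 31/48 ≈ 0.64583.
Difference = 36/54 − 31/48 = 1/48 ≈ 0.0208.

MAP − MLE = 0.0208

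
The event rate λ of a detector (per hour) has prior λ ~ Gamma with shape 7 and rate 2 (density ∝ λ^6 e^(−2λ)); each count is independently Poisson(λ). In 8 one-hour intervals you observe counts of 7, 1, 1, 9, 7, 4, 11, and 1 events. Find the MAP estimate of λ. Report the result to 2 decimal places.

Σxᵢ = 7+1+1+9+7+4+11+1 = 41, with n = 8.
Posterior ∝ λ^6e^(−2λ) · λ^41e^(−8λ) = λ^47e^(−10λ), i.e. Gamma(shape=48, rate=10).
The mode of a Gamma(a, b) with a ≥ 1 (shape–rate) is (a−1)/b = 47/10 ≈ 4.70.

λ̂_MAP = 4.70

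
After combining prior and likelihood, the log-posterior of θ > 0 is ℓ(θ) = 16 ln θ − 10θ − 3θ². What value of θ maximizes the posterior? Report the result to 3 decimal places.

ℓ'(θ) = 16/θ − 10 − 6θ. Setting this to zero and multiplying by θ: 6θ² + 10θ − 16 = 0.
θ = (−10 + √(10² + 4·6·16)) / (2·6) = (−10 + √484) / 12 = (−10 + 22)/12 = 1.
ℓ''(θ) = −16/θ² − 6 < 0, confirming a maximum.

θ̂_MAP = 1.000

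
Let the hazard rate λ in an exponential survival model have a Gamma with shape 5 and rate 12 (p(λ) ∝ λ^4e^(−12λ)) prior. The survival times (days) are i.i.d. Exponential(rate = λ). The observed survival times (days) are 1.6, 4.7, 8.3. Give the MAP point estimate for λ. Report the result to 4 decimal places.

The Exponential(rate=λ) likelihood is ∝ λ^n e^(−λΣtᵢ). Here n = 3 and Σtᵢ = 1.6 + 4.7 + 8.3 = 14.6.
Posterior ∝ λ^4e^(−12λ) · λ^3e^(−14.6λ) = λ^7e^(−26.6λ), i.e. Gamma(8, 26.6).
Mode = (a−1)/b = 7/26.6 ≈ 0.2632.

λ̂_MAP = 0.2632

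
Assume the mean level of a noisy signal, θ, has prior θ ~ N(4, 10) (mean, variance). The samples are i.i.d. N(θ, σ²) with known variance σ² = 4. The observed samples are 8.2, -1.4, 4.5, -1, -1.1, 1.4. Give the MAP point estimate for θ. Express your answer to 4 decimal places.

n = 6; x̄ = (8.2 + (-1.4) + 4.5 + (-1) + (-1.1) + 1.4)/6 = 10.6/6 = 53/30 ≈ 1.7667.
For a Normal prior and Normal likelihood with known variance, the posterior is Normal; its mode equals its mean, the precision-weighted average.
Prior precision 1/σ₀² = 1/10 = 0.1; data precision n/σ² = 6/4 = 1.5.
θ̂ = (0.1·4 + 1.5·(53/30)) / (0.1 + 1.5) = 3.05/1.6 = 1.90625 ≈ 1.9063.

θ̂_MAP = 1.9063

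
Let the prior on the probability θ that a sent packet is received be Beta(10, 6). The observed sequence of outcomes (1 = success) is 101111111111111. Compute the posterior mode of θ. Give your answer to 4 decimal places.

θ̂_MAP = 0.7931

Prior: Beta(10, 6).
Data: 14 successes in 15 trials (from the sequence). The binomial likelihood contributes θ^14(1−θ)^1, so the posterior is Beta(10+14, 6+1) = Beta(24, 7).
For Beta(a, b) with a, b > 1 the mode is (a−1)/(a+b−2) = 23/29 ≈ 0.7931.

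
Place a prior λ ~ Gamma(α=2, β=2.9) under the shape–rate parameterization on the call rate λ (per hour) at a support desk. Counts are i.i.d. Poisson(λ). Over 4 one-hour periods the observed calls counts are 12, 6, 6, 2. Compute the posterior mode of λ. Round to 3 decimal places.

Σxᵢ = 12+6+6+2 = 26, with n = 4.
Posterior ∝ λe^(−2.9λ) · λ^26e^(−4λ) = λ^27e^(−6.9λ), i.e. Gamma(shape=28, rate=6.9).
The mode of a Gamma(a, b) with a ≥ 1 (shape–rate) is (a−1)/b = 27/6.9 ≈ 3.913.

λ̂_MAP = 3.913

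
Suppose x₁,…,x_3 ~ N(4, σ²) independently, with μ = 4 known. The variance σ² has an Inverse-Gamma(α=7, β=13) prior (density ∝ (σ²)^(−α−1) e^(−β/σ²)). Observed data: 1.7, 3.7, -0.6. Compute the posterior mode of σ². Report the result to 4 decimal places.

σ̂²_MAP = 2.7653

Sum of squared deviations about the known mean: SS = (1.7−4)² + (3.7−4)² + (-0.6−4)² = 26.54.
The Normal likelihood contributes (σ²)^(−n/2) exp(−SS/(2σ²)), so the posterior is Inverse-Gamma(α + n/2, β + SS/2) = Inverse-Gamma(8.5, 26.27).
The mode of Inverse-Gamma(a, b) is b/(a+1) = 26.27/9.5 ≈ 2.7653.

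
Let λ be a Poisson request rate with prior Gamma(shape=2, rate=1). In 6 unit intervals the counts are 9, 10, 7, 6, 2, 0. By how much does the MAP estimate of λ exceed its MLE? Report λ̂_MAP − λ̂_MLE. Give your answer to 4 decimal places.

Σxᵢ = 34. Posterior is Gamma(36, 7); MAP = (36−1)/7 = 35/7 ≈ 5.00000.
MLE = x̄ = 34/6 ≈ 5.66667.
Difference = 35/7 − 34/6 = -2/3 ≈ -0.6667.

MAP − MLE = -0.6667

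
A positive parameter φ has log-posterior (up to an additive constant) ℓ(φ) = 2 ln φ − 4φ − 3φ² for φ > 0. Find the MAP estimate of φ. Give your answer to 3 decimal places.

φ̂_MAP = 0.333

ℓ'(φ) = 2/φ − 4 − 6φ. Setting this to zero and multiplying by φ: 6φ² + 4φ − 2 = 0.
φ = (−4 + √(4² + 4·6·2)) / (2·6) = (−4 + √64) / 12 = (−4 + 8)/12 = 1/3.
ℓ''(φ) = −2/φ² − 6 < 0, confirming a maximum.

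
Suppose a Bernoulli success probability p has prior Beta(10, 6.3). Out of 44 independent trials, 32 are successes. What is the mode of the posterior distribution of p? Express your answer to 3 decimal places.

Prior: Beta(10, 6.3).
Data: 32 successes in 44 trials. The binomial likelihood contributes p^32(1−p)^12, so the posterior is Beta(10+32, 6.3+12) = Beta(42, 18.3).
For Beta(a, b) with a, b > 1 the mode is (a−1)/(a+b−2) = 41/58.3 ≈ 0.703.

p̂_MAP = 0.703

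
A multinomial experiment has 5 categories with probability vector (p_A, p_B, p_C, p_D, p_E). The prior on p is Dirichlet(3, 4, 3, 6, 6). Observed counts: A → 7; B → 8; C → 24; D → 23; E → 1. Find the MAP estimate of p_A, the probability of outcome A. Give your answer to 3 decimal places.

MAP estimate of p_A = 0.113

The posterior is Dirichlet(αᵢ + nᵢ) = Dirichlet(10, 12, 27, 29, 7).
For a Dirichlet(a₁,…,a_K) with all aᵢ > 1, the mode has j-th component (aⱼ − 1)/(Σaᵢ − K).
Here Σaᵢ = 85 and K = 5, so p_A = (10 − 1)/(85 − 5) = 9/80 ≈ 0.113.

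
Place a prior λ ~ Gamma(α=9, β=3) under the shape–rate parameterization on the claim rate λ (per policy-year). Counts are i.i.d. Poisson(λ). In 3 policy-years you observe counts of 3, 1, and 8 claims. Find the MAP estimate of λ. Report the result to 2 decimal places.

Σxᵢ = 3+1+8 = 12, with n = 3.
Posterior ∝ λ^8e^(−3λ) · λ^12e^(−3λ) = λ^20e^(−6λ), i.e. Gamma(shape=21, rate=6).
The mode of a Gamma(a, b) with a ≥ 1 (shape–rate) is (a−1)/b = 20/6 ≈ 3.33.

λ̂_MAP = 3.33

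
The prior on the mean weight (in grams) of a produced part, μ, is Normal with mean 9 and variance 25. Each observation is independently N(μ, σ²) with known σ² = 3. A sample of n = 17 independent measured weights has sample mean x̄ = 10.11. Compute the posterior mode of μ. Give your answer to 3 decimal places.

n = 17, x̄ = 10.11.
For a Normal prior and Normal likelihood with known variance, the posterior is Normal; its mode equals its mean, the precision-weighted average.
Prior precision 1/σ₀² = 1/25 = 0.04; data precision n/σ² = 17/3.
μ̂ = (0.04·9 + (17/3)·10.11) / (0.04 + 17/3) = 57.65/(428/75) = 17295/1712 ≈ 10.102.

μ̂_MAP = 10.102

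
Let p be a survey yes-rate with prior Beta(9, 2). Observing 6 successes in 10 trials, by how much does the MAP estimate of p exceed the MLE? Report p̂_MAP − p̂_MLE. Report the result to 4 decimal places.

MAP − MLE = 0.1368

Posterior is Beta(15, 6); MAP = (15−1)/(21−2) = 14/19 ≈ 0.73684.
MLE ignores the prior: p̂_MLE = k/n = 6/10 ≈ 0.60000.
Difference = 14/19 − 6/10 = 13/95 ≈ 0.1368.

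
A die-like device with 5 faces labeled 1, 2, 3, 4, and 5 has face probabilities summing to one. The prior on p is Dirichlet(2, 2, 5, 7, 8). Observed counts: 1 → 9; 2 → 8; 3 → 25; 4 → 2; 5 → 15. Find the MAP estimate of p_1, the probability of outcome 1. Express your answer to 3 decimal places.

MAP estimate: 0.128

The posterior is Dirichlet(αᵢ + nᵢ) = Dirichlet(11, 10, 30, 9, 23).
For a Dirichlet(a₁,…,a_K) with all aᵢ > 1, the mode has j-th component (aⱼ − 1)/(Σaᵢ − K).
Here Σaᵢ = 83 and K = 5, so p_1 = (11 − 1)/(83 − 5) = 10/78 ≈ 0.128.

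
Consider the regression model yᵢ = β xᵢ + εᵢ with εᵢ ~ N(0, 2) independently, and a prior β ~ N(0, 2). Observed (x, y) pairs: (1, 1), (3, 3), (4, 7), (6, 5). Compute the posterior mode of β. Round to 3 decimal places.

log p(β | y) = −Σ(yᵢ − βxᵢ)²/(2·2) − β²/(2·2) + const.
Setting the derivative to zero: Σxᵢ(yᵢ − βxᵢ)/2 − β/2 = 0, so β = Σxᵢyᵢ / (Σxᵢ² + σ²/τ²).
Σxᵢyᵢ = 1·1 + 3·3 + 4·7 + 6·5 = 68; Σxᵢ² = 62; σ²/τ² = 1.
β̂_MAP = 68 / (62 + 1) = 68/63 ≈ 1.079.

β̂_MAP = 1.079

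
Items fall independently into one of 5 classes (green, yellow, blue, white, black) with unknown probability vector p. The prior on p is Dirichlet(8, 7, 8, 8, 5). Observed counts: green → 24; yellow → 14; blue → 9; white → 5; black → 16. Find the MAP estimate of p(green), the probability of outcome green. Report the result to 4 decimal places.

The posterior is Dirichlet(αᵢ + nᵢ) = Dirichlet(32, 21, 17, 13, 21).
For a Dirichlet(a₁,…,a_K) with all aᵢ > 1, the mode has j-th component (aⱼ − 1)/(Σaᵢ − K).
Here Σaᵢ = 104 and K = 5, so p(green) = (32 − 1)/(104 − 5) = 31/99 ≈ 0.3131.

MAP estimate of p(green) = 0.3131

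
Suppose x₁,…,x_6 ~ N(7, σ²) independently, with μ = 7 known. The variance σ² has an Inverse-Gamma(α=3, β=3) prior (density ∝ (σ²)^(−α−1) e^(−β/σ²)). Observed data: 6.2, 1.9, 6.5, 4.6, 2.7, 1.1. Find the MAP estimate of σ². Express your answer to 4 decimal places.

Sum of squared deviations about the known mean: SS = (6.2−7)² + (1.9−7)² + (6.5−7)² + (4.6−7)² + (2.7−7)² + (1.1−7)² = 85.96.
The Normal likelihood contributes (σ²)^(−n/2) exp(−SS/(2σ²)), so the posterior is Inverse-Gamma(α + n/2, β + SS/2) = Inverse-Gamma(6, 45.98).
The mode of Inverse-Gamma(a, b) is b/(a+1) = 45.98/7 ≈ 6.5686.

σ̂²_MAP = 6.5686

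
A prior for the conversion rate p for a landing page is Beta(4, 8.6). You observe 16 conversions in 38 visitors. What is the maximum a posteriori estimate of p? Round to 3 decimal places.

p̂_MAP = 0.391

Prior: Beta(4, 8.6).
Data: 16 successes in 38 trials. The binomial likelihood contributes p^16(1−p)^22, so the posterior is Beta(4+16, 8.6+22) = Beta(20, 30.6).
For Beta(a, b) with a, b > 1 the mode is (a−1)/(a+b−2) = 19/48.6 ≈ 0.391.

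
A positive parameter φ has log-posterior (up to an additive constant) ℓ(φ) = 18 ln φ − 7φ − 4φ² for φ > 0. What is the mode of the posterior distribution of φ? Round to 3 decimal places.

ℓ'(φ) = 18/φ − 7 − 8φ. Setting this to zero and multiplying by φ: 8φ² + 7φ − 18 = 0.
φ = (−7 + √(7² + 4·8·18)) / (2·8) = (−7 + √625) / 16 = (−7 + 25)/16 = 9/8.
ℓ''(φ) = −18/φ² − 8 < 0, confirming a maximum.

φ̂_MAP = 1.125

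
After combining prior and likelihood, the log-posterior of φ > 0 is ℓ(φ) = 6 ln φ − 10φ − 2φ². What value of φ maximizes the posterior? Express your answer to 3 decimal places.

φ̂_MAP = 0.500

ℓ'(φ) = 6/φ − 10 − 4φ. Setting this to zero and multiplying by φ: 4φ² + 10φ − 6 = 0.
φ = (−10 + √(10² + 4·4·6)) / (2·4) = (−10 + √196) / 8 = (−10 + 14)/8 = 1/2.
ℓ''(φ) = −6/φ² − 4 < 0, confirming a maximum.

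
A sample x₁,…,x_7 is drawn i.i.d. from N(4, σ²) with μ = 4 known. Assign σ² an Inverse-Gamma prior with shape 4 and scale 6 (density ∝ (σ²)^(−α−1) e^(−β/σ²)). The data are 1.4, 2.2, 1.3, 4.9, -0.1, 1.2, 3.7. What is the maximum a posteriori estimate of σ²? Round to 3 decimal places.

σ̂²_MAP = 3.226

Sum of squared deviations about the known mean: SS = (1.4−4)² + (2.2−4)² + (1.3−4)² + (4.9−4)² + (-0.1−4)² + (1.2−4)² + (3.7−4)² = 42.84.
The Normal likelihood contributes (σ²)^(−n/2) exp(−SS/(2σ²)), so the posterior is Inverse-Gamma(α + n/2, β + SS/2) = Inverse-Gamma(7.5, 27.42).
The mode of Inverse-Gamma(a, b) is b/(a+1) = 27.42/8.5 ≈ 3.226.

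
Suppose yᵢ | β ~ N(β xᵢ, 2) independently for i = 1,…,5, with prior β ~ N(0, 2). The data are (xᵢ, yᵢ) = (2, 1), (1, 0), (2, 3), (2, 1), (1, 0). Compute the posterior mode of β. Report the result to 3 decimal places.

log p(β | y) = −Σ(yᵢ − βxᵢ)²/(2·2) − β²/(2·2) + const.
Setting the derivative to zero: Σxᵢ(yᵢ − βxᵢ)/2 − β/2 = 0, so β = Σxᵢyᵢ / (Σxᵢ² + σ²/τ²).
Σxᵢyᵢ = 2·1 + 1·0 + 2·3 + 2·1 + 1·0 = 10; Σxᵢ² = 14; σ²/τ² = 1.
β̂_MAP = 10 / (14 + 1) = 10/15 ≈ 0.667.

β̂_MAP = 0.667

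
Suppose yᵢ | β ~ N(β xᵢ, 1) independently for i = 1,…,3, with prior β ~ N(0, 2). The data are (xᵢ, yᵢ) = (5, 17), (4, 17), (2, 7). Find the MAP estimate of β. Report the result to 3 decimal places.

β̂_MAP = 3.670

log p(β | y) = −Σ(yᵢ − βxᵢ)²/(2·1) − β²/(2·2) + const.
Setting the derivative to zero: Σxᵢ(yᵢ − βxᵢ)/1 − β/2 = 0, so β = Σxᵢyᵢ / (Σxᵢ² + σ²/τ²).
Σxᵢyᵢ = 5·17 + 4·17 + 2·7 = 167; Σxᵢ² = 45; σ²/τ² = 0.5.
β̂_MAP = 167 / (45 + 0.5) = 167/45.5 ≈ 3.670.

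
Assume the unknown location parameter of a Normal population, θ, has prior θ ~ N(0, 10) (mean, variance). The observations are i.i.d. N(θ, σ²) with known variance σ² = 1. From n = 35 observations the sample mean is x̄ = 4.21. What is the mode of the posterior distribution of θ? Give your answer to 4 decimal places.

θ̂_MAP = 4.1980

n = 35, x̄ = 4.21.
For a Normal prior and Normal likelihood with known variance, the posterior is Normal; its mode equals its mean, the precision-weighted average.
Prior precision 1/σ₀² = 1/10 = 0.1; data precision n/σ² = 35/1 = 35.
θ̂ = (0.1·0 + 35·4.21) / (0.1 + 35) = 147.35/35.1 = 2947/702 ≈ 4.1980.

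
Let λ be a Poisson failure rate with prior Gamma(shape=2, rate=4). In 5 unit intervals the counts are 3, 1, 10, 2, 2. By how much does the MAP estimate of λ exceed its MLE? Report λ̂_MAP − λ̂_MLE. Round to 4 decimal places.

MAP − MLE = -1.4889

Σxᵢ = 18. Posterior is Gamma(20, 9); MAP = (20−1)/9 = 19/9 ≈ 2.11111.
MLE = x̄ = 18/5 ≈ 3.60000.
Difference = 19/9 − 18/5 = -67/45 ≈ -1.4889.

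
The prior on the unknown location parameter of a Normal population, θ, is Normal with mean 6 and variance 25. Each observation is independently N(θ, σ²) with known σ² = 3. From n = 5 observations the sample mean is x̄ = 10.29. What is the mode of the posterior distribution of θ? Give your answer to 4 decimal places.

θ̂_MAP = 10.1895

n = 5, x̄ = 10.29.
For a Normal prior and Normal likelihood with known variance, the posterior is Normal; its mode equals its mean, the precision-weighted average.
Prior precision 1/σ₀² = 1/25 = 0.04; data precision n/σ² = 5/3.
θ̂ = (0.04·6 + (5/3)·10.29) / (0.04 + 5/3) = 17.39/(128/75) = 10.189453125 ≈ 10.1895.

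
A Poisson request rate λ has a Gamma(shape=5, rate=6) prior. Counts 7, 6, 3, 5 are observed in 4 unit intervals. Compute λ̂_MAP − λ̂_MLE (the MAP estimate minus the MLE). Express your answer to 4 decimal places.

Σxᵢ = 21. Posterior is Gamma(26, 10); MAP = (26−1)/10 = 25/10 ≈ 2.50000.
MLE = x̄ = 21/4 ≈ 5.25000.
Difference = 25/10 − 21/4 = -11/4 ≈ -2.7500.

MAP − MLE = -2.7500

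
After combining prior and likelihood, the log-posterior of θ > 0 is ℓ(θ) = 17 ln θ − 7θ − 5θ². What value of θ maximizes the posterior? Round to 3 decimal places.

ℓ'(θ) = 17/θ − 7 − 10θ. Setting this to zero and multiplying by θ: 10θ² + 7θ − 17 = 0.
θ = (−7 + √(7² + 4·10·17)) / (2·10) = (−7 + √729) / 20 = (−7 + 27)/20 = 1.
ℓ''(θ) = −17/θ² − 10 < 0, confirming a maximum.

θ̂_MAP = 1.000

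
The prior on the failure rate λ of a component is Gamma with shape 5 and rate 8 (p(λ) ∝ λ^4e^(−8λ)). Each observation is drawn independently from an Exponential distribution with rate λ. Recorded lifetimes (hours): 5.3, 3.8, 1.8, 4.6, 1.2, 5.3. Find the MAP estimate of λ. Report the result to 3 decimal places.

The Exponential(rate=λ) likelihood is ∝ λ^n e^(−λΣtᵢ). Here n = 6 and Σtᵢ = 5.3 + 3.8 + 1.8 + 4.6 + 1.2 + 5.3 = 22.
Posterior ∝ λ^4e^(−8λ) · λ^6e^(−22λ) = λ^10e^(−30λ), i.e. Gamma(11, 30).
Mode = (a−1)/b = 10/30 ≈ 0.333.

λ̂_MAP = 0.333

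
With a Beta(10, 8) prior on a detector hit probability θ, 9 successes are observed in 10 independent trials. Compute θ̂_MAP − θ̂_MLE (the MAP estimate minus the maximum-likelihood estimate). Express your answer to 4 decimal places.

MAP − MLE = -0.2077

Posterior is Beta(19, 9); MAP = (19−1)/(28−2) = 18/26 ≈ 0.69231.
MLE ignores the prior: θ̂_MLE = k/n = 9/10 ≈ 0.90000.
Difference = 18/26 − 9/10 = -27/130 ≈ -0.2077.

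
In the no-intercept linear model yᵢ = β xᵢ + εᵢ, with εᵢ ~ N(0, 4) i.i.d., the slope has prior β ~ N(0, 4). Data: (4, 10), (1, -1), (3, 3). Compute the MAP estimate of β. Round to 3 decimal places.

log p(β | y) = −Σ(yᵢ − βxᵢ)²/(2·4) − β²/(2·4) + const.
Setting the derivative to zero: Σxᵢ(yᵢ − βxᵢ)/4 − β/4 = 0, so β = Σxᵢyᵢ / (Σxᵢ² + σ²/τ²).
Σxᵢyᵢ = 4·10 + 1·(-1) + 3·3 = 48; Σxᵢ² = 26; σ²/τ² = 1.
β̂_MAP = 48 / (26 + 1) = 48/27 ≈ 1.778.

β̂_MAP = 1.778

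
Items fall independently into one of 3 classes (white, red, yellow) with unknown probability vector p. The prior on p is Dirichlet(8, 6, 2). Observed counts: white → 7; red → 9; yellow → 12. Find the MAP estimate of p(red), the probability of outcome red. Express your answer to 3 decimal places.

The posterior is Dirichlet(αᵢ + nᵢ) = Dirichlet(15, 15, 14).
For a Dirichlet(a₁,…,a_K) with all aᵢ > 1, the mode has j-th component (aⱼ − 1)/(Σaᵢ − K).
Here Σaᵢ = 44 and K = 3, so p(red) = (15 − 1)/(44 − 3) = 14/41 ≈ 0.341.

MAP estimate of p(red) = 0.341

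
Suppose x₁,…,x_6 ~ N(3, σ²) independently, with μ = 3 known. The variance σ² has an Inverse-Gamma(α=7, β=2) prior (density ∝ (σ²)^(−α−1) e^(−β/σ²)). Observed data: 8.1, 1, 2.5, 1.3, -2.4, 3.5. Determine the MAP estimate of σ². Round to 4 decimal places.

Sum of squared deviations about the known mean: SS = (8.1−3)² + (1−3)² + (2.5−3)² + (1.3−3)² + (-2.4−3)² + (3.5−3)² = 62.56.
The Normal likelihood contributes (σ²)^(−n/2) exp(−SS/(2σ²)), so the posterior is Inverse-Gamma(α + n/2, β + SS/2) = Inverse-Gamma(10, 33.28).
The mode of Inverse-Gamma(a, b) is b/(a+1) = 33.28/11 ≈ 3.0255.

σ̂²_MAP = 3.0255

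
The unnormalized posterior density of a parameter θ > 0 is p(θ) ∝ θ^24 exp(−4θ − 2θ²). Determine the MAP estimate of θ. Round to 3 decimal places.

θ̂_MAP = 2.000

ℓ'(θ) = 24/θ − 4 − 4θ. Setting this to zero and multiplying by θ: 4θ² + 4θ − 24 = 0.
θ = (−4 + √(4² + 4·4·24)) / (2·4) = (−4 + √400) / 8 = (−4 + 20)/8 = 2.
ℓ''(θ) = −24/θ² − 4 < 0, confirming a maximum.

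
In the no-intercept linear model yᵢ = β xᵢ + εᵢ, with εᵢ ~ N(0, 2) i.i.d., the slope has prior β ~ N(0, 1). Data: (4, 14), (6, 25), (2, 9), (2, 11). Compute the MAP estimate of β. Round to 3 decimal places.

log p(β | y) = −Σ(yᵢ − βxᵢ)²/(2·2) − β²/(2·1) + const.
Setting the derivative to zero: Σxᵢ(yᵢ − βxᵢ)/2 − β/1 = 0, so β = Σxᵢyᵢ / (Σxᵢ² + σ²/τ²).
Σxᵢyᵢ = 4·14 + 6·25 + 2·9 + 2·11 = 246; Σxᵢ² = 60; σ²/τ² = 2.
β̂_MAP = 246 / (60 + 2) = 246/62 ≈ 3.968.

β̂_MAP = 3.968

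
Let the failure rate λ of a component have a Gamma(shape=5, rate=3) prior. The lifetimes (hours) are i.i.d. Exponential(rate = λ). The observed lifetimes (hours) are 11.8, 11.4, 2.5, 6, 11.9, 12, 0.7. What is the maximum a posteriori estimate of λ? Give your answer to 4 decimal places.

λ̂_MAP = 0.1855

The Exponential(rate=λ) likelihood is ∝ λ^n e^(−λΣtᵢ). Here n = 7 and Σtᵢ = 11.8 + 11.4 + 2.5 + 6 + 11.9 + 12 + 0.7 = 56.3.
Posterior ∝ λ^4e^(−3λ) · λ^7e^(−56.3λ) = λ^11e^(−59.3λ), i.e. Gamma(12, 59.3).
Mode = (a−1)/b = 11/59.3 ≈ 0.1855.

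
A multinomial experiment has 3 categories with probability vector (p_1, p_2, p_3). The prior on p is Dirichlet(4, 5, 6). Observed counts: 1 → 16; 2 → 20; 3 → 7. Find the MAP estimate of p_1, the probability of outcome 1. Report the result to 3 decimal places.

MAP estimate: 0.345

The posterior is Dirichlet(αᵢ + nᵢ) = Dirichlet(20, 25, 13).
For a Dirichlet(a₁,…,a_K) with all aᵢ > 1, the mode has j-th component (aⱼ − 1)/(Σaᵢ − K).
Here Σaᵢ = 58 and K = 3, so p_1 = (20 − 1)/(58 − 3) = 19/55 ≈ 0.345.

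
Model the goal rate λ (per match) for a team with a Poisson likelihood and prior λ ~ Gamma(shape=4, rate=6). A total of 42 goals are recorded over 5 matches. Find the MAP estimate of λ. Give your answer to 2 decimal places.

λ̂_MAP = 4.09

Σxᵢ = 42, n = 5.
Posterior ∝ λ^3e^(−6λ) · λ^42e^(−5λ) = λ^45e^(−11λ), i.e. Gamma(shape=46, rate=11).
The mode of a Gamma(a, b) with a ≥ 1 (shape–rate) is (a−1)/b = 45/11 ≈ 4.09.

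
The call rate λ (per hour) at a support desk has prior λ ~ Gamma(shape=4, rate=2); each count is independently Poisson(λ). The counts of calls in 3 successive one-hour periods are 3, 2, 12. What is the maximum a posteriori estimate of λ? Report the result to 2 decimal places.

Σxᵢ = 3+2+12 = 17, with n = 3.
Posterior ∝ λ^3e^(−2λ) · λ^17e^(−3λ) = λ^20e^(−5λ), i.e. Gamma(shape=21, rate=5).
The mode of a Gamma(a, b) with a ≥ 1 (shape–rate) is (a−1)/b = 20/5 ≈ 4.00.

λ̂_MAP = 4.00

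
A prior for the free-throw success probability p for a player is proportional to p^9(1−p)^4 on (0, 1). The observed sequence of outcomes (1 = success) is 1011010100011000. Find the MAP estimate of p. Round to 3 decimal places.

The prior density ∝ p^9(1−p)^4 is the kernel of Beta(10, 5).
Data: 7 successes in 16 trials (from the sequence). The binomial likelihood contributes p^7(1−p)^9, so the posterior is Beta(10+7, 5+9) = Beta(17, 14).
For Beta(a, b) with a, b > 1 the mode is (a−1)/(a+b−2) = 16/29 ≈ 0.552.

p̂_MAP = 0.552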